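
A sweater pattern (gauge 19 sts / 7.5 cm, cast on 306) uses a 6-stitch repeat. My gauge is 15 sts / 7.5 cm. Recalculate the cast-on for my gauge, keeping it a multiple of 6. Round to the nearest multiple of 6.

306 × 15 / 19 = 241.58.
Nearest multiple of 6: 240.

Cast on 240 stitches.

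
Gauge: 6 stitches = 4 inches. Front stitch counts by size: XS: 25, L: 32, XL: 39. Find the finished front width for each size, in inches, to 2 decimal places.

XS 16.67 inches; L 21.33 inches; XL 26.00 inches.

6/4 = 1.5 sts per in.
XS: 25 / 1.5 = 16.667 → 16.67 in.
L: 32 / 1.5 = 21.333 → 21.33 in.
XL: 39 / 1.5 = 26.000 → 26.00 in.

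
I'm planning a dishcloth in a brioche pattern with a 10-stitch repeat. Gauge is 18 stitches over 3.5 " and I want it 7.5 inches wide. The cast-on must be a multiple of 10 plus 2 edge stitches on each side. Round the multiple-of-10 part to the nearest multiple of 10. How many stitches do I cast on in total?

Cast on 34 stitches.

18 / 3.5 = 5.143 sts per inch.
7.5 × 5.143 = 38.57 sts.
Less 4 edge sts → 34.57 for the repeat.
Nearest multiple of 10: 30.
Add back 4 edge sts → 34.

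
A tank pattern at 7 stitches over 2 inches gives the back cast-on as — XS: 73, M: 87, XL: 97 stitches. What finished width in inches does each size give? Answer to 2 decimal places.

XS 20.86 inches; M 24.86 inches; XL 27.71 inches.

7/2 = 3.5 sts per in.
XS: 73 / 3.5 = 20.857 → 20.86 in.
M: 87 / 3.5 = 24.857 → 24.86 in.
XL: 97 / 3.5 = 27.714 → 27.71 in.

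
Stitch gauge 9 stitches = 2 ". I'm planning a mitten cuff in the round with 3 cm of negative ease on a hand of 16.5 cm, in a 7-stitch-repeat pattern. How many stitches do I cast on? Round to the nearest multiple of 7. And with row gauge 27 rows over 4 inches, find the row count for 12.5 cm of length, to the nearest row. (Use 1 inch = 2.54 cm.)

Finished = 16.5 − 3 = 13.5 cm.
13.5 cm × 1/2.54 = 5.31 inches.
9/2 = 4.5 sts per in; 5.31 × 4.5 = 23.92 sts.
Nearest multiple of 7 → 21.
12.5 cm = 4.92 inches; × 6.75 = 33.22 → 33 rows.

Cast on 21 stitches; work 33 rows.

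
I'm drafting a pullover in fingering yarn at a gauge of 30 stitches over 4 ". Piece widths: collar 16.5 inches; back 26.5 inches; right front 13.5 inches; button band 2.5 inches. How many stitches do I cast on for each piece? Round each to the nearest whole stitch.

Rate = 30/4 = 7.5 sts per in.
collar: 16.5 × 7.5 = 123.75 → 124.
back: 26.5 × 7.5 = 198.75 → 199.
right front: 13.5 × 7.5 = 101.25 → 101.
button band: 2.5 × 7.5 = 18.75 → 19.

collar 124; back 199; right front 101; button band 19.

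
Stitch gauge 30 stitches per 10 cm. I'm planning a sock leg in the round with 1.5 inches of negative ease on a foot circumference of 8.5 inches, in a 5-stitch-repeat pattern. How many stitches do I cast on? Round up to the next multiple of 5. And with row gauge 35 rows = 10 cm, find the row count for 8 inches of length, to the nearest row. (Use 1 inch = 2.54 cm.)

Finished = 8.5 − 1.5 = 7 inches.
7 inches × 2.54 = 17.78 cm.
30/10 = 3 sts per cm; 17.78 × 3 = 53.34 sts.
Next multiple of 5 → 55.
8 inches = 20.32 cm; × 3.5 = 71.12 → 71 rows.

Cast on 55 stitches; work 71 rows.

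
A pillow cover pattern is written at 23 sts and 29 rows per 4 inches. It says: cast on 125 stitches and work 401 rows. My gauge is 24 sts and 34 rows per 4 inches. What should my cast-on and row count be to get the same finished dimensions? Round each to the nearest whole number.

Stitches: 125 × 24/23 = 130.43 → 130.
Rows: 401 × 34/29 = 470.14 → 470.

Cast on 130 stitches; work 470 rows.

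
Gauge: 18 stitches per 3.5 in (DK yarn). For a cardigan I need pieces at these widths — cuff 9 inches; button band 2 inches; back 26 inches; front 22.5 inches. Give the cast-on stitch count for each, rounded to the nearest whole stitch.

cuff 46; button band 10; back 134; front 116.

Rate = 18/3.5 = 5.143 sts per in.
cuff: 9 × 5.143 = 46.29 → 46.
button band: 2 × 5.143 = 10.29 → 10.
back: 26 × 5.143 = 133.71 → 134.
front: 22.5 × 5.143 = 115.71 → 116.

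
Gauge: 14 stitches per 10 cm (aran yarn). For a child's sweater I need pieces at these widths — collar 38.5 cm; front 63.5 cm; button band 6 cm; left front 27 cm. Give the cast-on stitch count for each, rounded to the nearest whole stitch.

collar 54; front 89; button band 8; left front 38.

Rate = 14/10 = 1.4 sts per cm.
collar: 38.5 × 1.4 = 53.90 → 54.
front: 63.5 × 1.4 = 88.90 → 89.
button band: 6 × 1.4 = 8.40 → 8.
left front: 27 × 1.4 = 37.80 → 38.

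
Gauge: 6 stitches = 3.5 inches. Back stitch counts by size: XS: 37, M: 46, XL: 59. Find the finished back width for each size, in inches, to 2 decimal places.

6/3.5 = 1.714 sts per in.
XS: 37 / 1.714 = 21.583 → 21.58 in.
M: 46 / 1.714 = 26.833 → 26.83 in.
XL: 59 / 1.714 = 34.417 → 34.42 in.

XS 21.58 inches; M 26.83 inches; XL 34.42 inches.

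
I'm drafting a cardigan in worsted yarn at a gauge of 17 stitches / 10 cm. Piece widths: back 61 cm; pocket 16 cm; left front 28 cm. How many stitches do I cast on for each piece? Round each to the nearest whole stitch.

back 104; pocket 27; left front 48.

Rate = 17/10 = 1.7 sts per cm.
back: 61 × 1.7 = 103.70 → 104.
pocket: 16 × 1.7 = 27.20 → 27.
left front: 28 × 1.7 = 47.60 → 48.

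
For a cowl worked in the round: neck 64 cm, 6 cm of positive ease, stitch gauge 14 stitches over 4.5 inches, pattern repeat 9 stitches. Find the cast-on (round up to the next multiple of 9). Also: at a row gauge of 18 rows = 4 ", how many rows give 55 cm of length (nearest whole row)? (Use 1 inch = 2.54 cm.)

Cast on 90 stitches; work 97 rows.

Finished = 64 + 6 = 70 cm.
70 cm × 1/2.54 = 27.56 inches.
14/4.5 = 3.111 sts per in; 27.56 × 3.111 = 85.74 sts.
Next multiple of 9 → 90.
55 cm = 21.65 inches; × 4.5 = 97.44 → 97 rows.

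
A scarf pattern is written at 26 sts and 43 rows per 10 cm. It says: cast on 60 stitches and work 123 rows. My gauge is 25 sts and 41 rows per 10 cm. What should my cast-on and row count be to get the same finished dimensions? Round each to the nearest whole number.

Stitches: 60 × 25/26 = 57.69 → 58.
Rows: 123 × 41/43 = 117.28 → 117.

Cast on 58 stitches; work 117 rows.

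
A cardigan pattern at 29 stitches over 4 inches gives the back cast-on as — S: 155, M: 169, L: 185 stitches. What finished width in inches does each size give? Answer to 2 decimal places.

29/4 = 7.25 sts per in.
S: 155 / 7.25 = 21.379 → 21.38 in.
M: 169 / 7.25 = 23.310 → 23.31 in.
L: 185 / 7.25 = 25.517 → 25.52 in.

S 21.38 inches; M 23.31 inches; L 25.52 inches.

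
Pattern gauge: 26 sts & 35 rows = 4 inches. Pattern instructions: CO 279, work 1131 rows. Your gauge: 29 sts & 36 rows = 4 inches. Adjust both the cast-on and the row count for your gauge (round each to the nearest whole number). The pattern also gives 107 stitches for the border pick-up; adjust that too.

Cast on 311 stitches; work 1163 rows; border pick-up 119 stitches.

Stitches: 279 × 29/26 = 311.19 → 311.
Rows: 1131 × 36/35 = 1163.31 → 1163.
border pick-up: 107 × 29/26 = 119.35 → 119.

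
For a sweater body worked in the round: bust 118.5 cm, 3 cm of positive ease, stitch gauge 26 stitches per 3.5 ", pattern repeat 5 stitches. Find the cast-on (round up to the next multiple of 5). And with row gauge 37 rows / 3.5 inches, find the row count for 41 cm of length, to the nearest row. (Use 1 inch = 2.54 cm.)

Finished = 118.5 + 3 = 121.5 cm.
121.5 cm × 1/2.54 = 47.83 inches.
26/3.5 = 7.429 sts per in; 47.83 × 7.429 = 355.34 sts.
Next multiple of 5 → 360.
41 cm = 16.14 inches; × 10.571 = 170.64 → 171 rows.

Cast on 360 stitches; work 171 rows.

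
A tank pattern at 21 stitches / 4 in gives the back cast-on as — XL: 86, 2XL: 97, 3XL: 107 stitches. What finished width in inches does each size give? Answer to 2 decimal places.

XL 16.38 inches; 2XL 18.48 inches; 3XL 20.38 inches.

21/4 = 5.25 sts per in.
XL: 86 / 5.25 = 16.381 → 16.38 in.
2XL: 97 / 5.25 = 18.476 → 18.48 in.
3XL: 107 / 5.25 = 20.381 → 20.38 in.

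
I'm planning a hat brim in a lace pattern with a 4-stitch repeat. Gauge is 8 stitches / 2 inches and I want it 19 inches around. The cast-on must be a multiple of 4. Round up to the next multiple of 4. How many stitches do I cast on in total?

8 / 2 = 4 sts per inch.
19 × 4 = 76.00 sts.
Next multiple of 4: 76.

Cast on 76 stitches.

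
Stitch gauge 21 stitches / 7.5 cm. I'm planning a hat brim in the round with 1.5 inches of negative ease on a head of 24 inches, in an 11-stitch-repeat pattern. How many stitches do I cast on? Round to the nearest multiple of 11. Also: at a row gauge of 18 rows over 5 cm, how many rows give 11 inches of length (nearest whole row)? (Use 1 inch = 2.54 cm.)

Cast on 165 stitches; work 101 rows.

Finished = 24 − 1.5 = 22.5 inches.
22.5 inches × 2.54 = 57.15 cm.
21/7.5 = 2.8 sts per cm; 57.15 × 2.8 = 160.02 sts.
Nearest multiple of 11 → 165.
11 inches = 27.94 cm; × 3.6 = 100.58 → 101 rows.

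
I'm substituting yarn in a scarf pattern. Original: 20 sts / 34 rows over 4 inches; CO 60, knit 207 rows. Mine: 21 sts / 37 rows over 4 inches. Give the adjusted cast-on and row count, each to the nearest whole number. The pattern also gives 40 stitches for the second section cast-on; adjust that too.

Stitches: 60 × 21/20 = 63.00 → 63.
Rows: 207 × 37/34 = 225.26 → 225.
second section cast-on: 40 × 21/20 = 42.00 → 42.

Cast on 63 stitches; work 225 rows; second section cast-on 42 stitches.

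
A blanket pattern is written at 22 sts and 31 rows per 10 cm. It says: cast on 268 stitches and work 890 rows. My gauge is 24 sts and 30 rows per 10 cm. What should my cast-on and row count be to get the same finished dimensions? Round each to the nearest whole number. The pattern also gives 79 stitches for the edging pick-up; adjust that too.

Stitches: 268 × 24/22 = 292.36 → 292.
Rows: 890 × 30/31 = 861.29 → 861.
edging pick-up: 79 × 24/22 = 86.18 → 86.

Cast on 292 stitches; work 861 rows; edging pick-up 86 stitches.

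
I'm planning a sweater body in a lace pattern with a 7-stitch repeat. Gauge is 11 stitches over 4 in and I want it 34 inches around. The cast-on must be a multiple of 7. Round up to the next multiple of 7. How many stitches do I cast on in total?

11 / 4 = 2.75 sts per inch.
34 × 2.75 = 93.50 sts.
Next multiple of 7: 98.

98 stitches.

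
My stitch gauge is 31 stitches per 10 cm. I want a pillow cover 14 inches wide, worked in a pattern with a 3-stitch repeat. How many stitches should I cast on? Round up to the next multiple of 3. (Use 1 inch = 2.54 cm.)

14 in = 14 × 2.54 = 35.56 cm.
31 / 10 = 3.1 sts/cm.
35.56 × 3.1 = 110.24 sts.
→ 111.

Cast on 111 stitches.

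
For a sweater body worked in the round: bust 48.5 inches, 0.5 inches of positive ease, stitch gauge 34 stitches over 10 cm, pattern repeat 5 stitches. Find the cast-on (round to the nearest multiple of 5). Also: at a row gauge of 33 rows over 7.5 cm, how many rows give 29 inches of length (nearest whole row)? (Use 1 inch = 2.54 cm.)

Finished = 48.5 + 0.5 = 49 inches.
49 inches × 2.54 = 124.46 cm.
34/10 = 3.4 sts per cm; 124.46 × 3.4 = 423.16 sts.
Nearest multiple of 5 → 425.
29 inches = 73.66 cm; × 4.4 = 324.10 → 324 rows.

Cast on 425 stitches; work 324 rows.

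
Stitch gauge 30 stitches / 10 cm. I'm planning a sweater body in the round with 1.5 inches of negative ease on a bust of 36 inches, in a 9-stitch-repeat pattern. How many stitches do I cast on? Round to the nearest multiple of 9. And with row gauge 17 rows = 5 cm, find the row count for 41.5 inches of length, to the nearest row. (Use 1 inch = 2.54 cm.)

Finished = 36 − 1.5 = 34.5 inches.
34.5 inches × 2.54 = 87.63 cm.
30/10 = 3 sts per cm; 87.63 × 3 = 262.89 sts.
Nearest multiple of 9 → 261.
41.5 inches = 105.41 cm; × 3.4 = 358.39 → 358 rows.

Cast on 261 stitches; work 358 rows.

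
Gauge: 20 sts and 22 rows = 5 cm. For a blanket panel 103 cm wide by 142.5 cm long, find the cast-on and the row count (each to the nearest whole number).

Cast on 412 stitches and work 627 rows.

Stitch gauge = 20/5 = 4 sts/cm; 103 × 4 = 412.00 → 412 sts.
Row gauge = 22/5 = 4.4 rows/cm; 142.5 × 4.4 = 627.00 → 627 rows.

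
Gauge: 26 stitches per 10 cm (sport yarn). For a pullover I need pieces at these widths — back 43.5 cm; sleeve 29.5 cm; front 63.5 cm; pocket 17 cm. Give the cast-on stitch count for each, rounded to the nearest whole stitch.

back 113; sleeve 77; front 165; pocket 44.

Rate = 26/10 = 2.6 sts per cm.
back: 43.5 × 2.6 = 113.10 → 113.
sleeve: 29.5 × 2.6 = 76.70 → 77.
front: 63.5 × 2.6 = 165.10 → 165.
pocket: 17 × 2.6 = 44.20 → 44.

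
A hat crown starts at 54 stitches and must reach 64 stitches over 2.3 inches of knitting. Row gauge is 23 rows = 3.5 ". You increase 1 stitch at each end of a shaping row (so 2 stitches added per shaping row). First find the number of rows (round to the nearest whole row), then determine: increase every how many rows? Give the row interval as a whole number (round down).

Increase every 3rd row.

Rows = 2.3 × 6.571 = 15.1 → 15 rows.
Stitches to add: 10 → 5 shaping rows (at 2 st each).
15 / 5 = 3.00 → every 3 rows.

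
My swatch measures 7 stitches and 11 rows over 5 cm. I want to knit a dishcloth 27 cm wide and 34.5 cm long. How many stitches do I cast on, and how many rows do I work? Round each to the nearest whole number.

Stitch gauge = 7/5 = 1.4 sts/cm; 27 × 1.4 = 37.80 → 38 sts.
Row gauge = 11/5 = 2.2 rows/cm; 34.5 × 2.2 = 75.90 → 76 rows.

Cast on 38 stitches and work 76 rows.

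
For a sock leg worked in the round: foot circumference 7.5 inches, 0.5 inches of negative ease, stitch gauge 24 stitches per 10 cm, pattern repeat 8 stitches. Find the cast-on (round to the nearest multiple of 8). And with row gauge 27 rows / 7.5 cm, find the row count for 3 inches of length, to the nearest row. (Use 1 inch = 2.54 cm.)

Finished = 7.5 − 0.5 = 7 inches.
7 inches × 2.54 = 17.78 cm.
24/10 = 2.4 sts per cm; 17.78 × 2.4 = 42.67 sts.
Nearest multiple of 8 → 40.
3 inches = 7.62 cm; × 3.6 = 27.43 → 27 rows.

Cast on 40 stitches; work 27 rows.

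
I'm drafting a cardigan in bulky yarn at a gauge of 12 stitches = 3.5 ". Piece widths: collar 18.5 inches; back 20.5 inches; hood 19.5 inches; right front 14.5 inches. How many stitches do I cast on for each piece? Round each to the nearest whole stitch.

Rate = 12/3.5 = 3.429 sts per in.
collar: 18.5 × 3.429 = 63.43 → 63.
back: 20.5 × 3.429 = 70.29 → 70.
hood: 19.5 × 3.429 = 66.86 → 67.
right front: 14.5 × 3.429 = 49.71 → 50.

collar 63; back 70; hood 67; right front 50.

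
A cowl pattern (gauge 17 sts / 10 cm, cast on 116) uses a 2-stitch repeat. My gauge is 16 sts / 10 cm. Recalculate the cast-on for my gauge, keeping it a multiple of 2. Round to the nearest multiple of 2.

CO 110 sts.

116 × 16 / 17 = 109.18.
Nearest multiple of 2: 110.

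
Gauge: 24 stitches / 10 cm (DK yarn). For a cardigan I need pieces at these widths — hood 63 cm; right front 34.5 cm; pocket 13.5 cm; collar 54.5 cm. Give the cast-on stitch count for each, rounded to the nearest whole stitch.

Rate = 24/10 = 2.4 sts per cm.
hood: 63 × 2.4 = 151.20 → 151.
right front: 34.5 × 2.4 = 82.80 → 83.
pocket: 13.5 × 2.4 = 32.40 → 32.
collar: 54.5 × 2.4 = 130.80 → 131.

hood 151; right front 83; pocket 32; collar 131.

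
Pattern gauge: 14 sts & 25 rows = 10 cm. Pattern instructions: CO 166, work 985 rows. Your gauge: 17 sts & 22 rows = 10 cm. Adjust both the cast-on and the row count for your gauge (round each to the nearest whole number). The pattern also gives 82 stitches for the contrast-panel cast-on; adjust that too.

Stitches: 166 × 17/14 = 201.57 → 202.
Rows: 985 × 22/25 = 866.80 → 867.
contrast-panel cast-on: 82 × 17/14 = 99.57 → 100.

Cast on 202 stitches; work 867 rows; contrast-panel cast-on 100 stitches.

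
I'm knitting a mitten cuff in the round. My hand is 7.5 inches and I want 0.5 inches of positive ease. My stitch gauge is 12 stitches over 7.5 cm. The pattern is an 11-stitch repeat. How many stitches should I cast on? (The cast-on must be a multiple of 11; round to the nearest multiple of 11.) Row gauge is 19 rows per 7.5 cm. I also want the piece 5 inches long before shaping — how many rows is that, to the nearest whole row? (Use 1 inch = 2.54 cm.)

Finished = 7.5 + 0.5 = 8 inches.
8 inches × 2.54 = 20.32 cm.
12/7.5 = 1.6 sts per cm; 20.32 × 1.6 = 32.51 sts.
Nearest multiple of 11 → 33.
5 inches = 12.70 cm; × 2.533 = 32.17 → 32 rows.

Cast on 33 stitches; work 32 rows.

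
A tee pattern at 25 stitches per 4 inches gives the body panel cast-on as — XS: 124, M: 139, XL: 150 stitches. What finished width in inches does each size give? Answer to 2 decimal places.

25/4 = 6.25 sts per in.
XS: 124 / 6.25 = 19.840 → 19.84 in.
M: 139 / 6.25 = 22.240 → 22.24 in.
XL: 150 / 6.25 = 24.000 → 24.00 in.

XS 19.84 inches; M 22.24 inches; XL 24.00 inches.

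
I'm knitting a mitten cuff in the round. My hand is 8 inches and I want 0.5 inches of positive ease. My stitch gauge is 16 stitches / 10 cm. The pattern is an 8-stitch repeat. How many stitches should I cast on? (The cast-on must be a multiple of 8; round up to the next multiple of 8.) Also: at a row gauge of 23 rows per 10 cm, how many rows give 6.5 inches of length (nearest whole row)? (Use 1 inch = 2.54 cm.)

Cast on 40 stitches; work 38 rows.

Finished = 8 + 0.5 = 8.5 inches.
8.5 inches × 2.54 = 21.59 cm.
16/10 = 1.6 sts per cm; 21.59 × 1.6 = 34.54 sts.
Next multiple of 8 → 40.
6.5 inches = 16.51 cm; × 2.3 = 37.97 → 38 rows.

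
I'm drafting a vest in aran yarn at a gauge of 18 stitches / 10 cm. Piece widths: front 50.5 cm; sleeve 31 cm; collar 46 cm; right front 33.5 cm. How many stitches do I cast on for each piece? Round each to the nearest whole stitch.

front 91; sleeve 56; collar 83; right front 60.

Rate = 18/10 = 1.8 sts per cm.
front: 50.5 × 1.8 = 90.90 → 91.
sleeve: 31 × 1.8 = 55.80 → 56.
collar: 46 × 1.8 = 82.80 → 83.
right front: 33.5 × 1.8 = 60.30 → 60.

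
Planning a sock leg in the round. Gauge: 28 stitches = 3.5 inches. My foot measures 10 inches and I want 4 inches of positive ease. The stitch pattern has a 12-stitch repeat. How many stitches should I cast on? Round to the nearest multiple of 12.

108 stitches.

Finished = 10 + 4 = 14 inches.
28 / 3.5 = 8 sts/in.
14 × 8 = 112.00 sts.
Nearest multiple of 12: 108.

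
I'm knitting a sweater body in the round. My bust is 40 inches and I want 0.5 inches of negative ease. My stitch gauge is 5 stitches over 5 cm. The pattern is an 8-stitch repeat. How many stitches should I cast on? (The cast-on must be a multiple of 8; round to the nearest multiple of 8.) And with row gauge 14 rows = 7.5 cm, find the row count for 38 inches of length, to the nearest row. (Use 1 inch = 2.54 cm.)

Cast on 104 stitches; work 180 rows.

Finished = 40 − 0.5 = 39.5 inches.
39.5 inches × 2.54 = 100.33 cm.
5/5 = 1 sts per cm; 100.33 × 1 = 100.33 sts.
Nearest multiple of 8 → 104.
38 inches = 96.52 cm; × 1.867 = 180.17 → 180 rows.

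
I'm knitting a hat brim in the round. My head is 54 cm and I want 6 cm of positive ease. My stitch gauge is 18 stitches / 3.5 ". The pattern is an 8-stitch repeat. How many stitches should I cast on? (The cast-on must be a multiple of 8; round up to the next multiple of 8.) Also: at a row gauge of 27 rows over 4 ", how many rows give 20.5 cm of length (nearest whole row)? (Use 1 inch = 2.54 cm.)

Cast on 128 stitches; work 54 rows.

Finished = 54 + 6 = 60 cm.
60 cm × 1/2.54 = 23.62 inches.
18/3.5 = 5.143 sts per in; 23.62 × 5.143 = 121.48 sts.
Next multiple of 8 → 128.
20.5 cm = 8.07 inches; × 6.75 = 54.48 → 54 rows.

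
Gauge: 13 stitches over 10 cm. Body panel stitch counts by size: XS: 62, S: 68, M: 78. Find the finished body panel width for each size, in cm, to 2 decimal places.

13/10 = 1.3 sts per cm.
XS: 62 / 1.3 = 47.692 → 47.69 cm.
S: 68 / 1.3 = 52.308 → 52.31 cm.
M: 78 / 1.3 = 60.000 → 60.00 cm.

XS 47.69 cm; S 52.31 cm; M 60.00 cm.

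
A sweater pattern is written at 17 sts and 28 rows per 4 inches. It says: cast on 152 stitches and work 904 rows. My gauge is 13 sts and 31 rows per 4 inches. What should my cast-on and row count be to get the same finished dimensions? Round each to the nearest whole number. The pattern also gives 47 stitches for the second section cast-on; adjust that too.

Cast on 116 stitches; work 1001 rows; second section cast-on 36 stitches.

Stitches: 152 × 13/17 = 116.24 → 116.
Rows: 904 × 31/28 = 1000.86 → 1001.
second section cast-on: 47 × 13/17 = 35.94 → 36.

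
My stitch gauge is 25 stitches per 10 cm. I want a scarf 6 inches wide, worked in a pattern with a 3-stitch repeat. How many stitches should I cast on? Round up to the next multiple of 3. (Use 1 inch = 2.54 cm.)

6 in = 6 × 2.54 = 15.24 cm.
25 / 10 = 2.5 sts/cm.
15.24 × 2.5 = 38.10 sts.
→ 39.

Cast on 39 stitches.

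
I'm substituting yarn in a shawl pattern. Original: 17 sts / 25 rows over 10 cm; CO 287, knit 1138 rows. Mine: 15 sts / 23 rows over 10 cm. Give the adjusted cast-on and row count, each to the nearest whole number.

Cast on 253 stitches; work 1047 rows.

Stitches: 287 × 15/17 = 253.24 → 253.
Rows: 1138 × 23/25 = 1046.96 → 1047.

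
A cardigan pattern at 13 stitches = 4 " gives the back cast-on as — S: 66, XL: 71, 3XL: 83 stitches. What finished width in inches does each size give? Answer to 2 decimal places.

S 20.31 inches; XL 21.85 inches; 3XL 25.54 inches.

13/4 = 3.25 sts per in.
S: 66 / 3.25 = 20.308 → 20.31 in.
XL: 71 / 3.25 = 21.846 → 21.85 in.
3XL: 83 / 3.25 = 25.538 → 25.54 in.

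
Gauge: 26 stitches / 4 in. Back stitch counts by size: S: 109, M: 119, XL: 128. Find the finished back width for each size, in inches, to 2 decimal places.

S 16.77 inches; M 18.31 inches; XL 19.69 inches.

26/4 = 6.5 sts per in.
S: 109 / 6.5 = 16.769 → 16.77 in.
M: 119 / 6.5 = 18.308 → 18.31 in.
XL: 128 / 6.5 = 19.692 → 19.69 in.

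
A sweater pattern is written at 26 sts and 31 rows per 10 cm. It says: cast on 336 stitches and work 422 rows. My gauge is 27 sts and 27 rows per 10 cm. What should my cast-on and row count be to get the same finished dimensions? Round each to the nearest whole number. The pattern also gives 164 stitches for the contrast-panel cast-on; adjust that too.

Stitches: 336 × 27/26 = 348.92 → 349.
Rows: 422 × 27/31 = 367.55 → 368.
contrast-panel cast-on: 164 × 27/26 = 170.31 → 170.

Cast on 349 stitches; work 368 rows; contrast-panel cast-on 170 stitches.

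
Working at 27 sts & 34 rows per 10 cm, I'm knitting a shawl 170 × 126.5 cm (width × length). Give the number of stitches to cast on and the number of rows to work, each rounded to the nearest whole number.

Cast on 459 stitches and work 430 rows.

Stitch gauge = 27/10 = 2.7 sts/cm; 170 × 2.7 = 459.00 → 459 sts.
Row gauge = 34/10 = 3.4 rows/cm; 126.5 × 3.4 = 430.10 → 430 rows.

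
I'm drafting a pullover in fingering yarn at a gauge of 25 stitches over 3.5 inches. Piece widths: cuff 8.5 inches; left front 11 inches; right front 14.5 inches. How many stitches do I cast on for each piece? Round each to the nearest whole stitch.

Rate = 25/3.5 = 7.143 sts per in.
cuff: 8.5 × 7.143 = 60.71 → 61.
left front: 11 × 7.143 = 78.57 → 79.
right front: 14.5 × 7.143 = 103.57 → 104.

cuff 61; left front 79; right front 104.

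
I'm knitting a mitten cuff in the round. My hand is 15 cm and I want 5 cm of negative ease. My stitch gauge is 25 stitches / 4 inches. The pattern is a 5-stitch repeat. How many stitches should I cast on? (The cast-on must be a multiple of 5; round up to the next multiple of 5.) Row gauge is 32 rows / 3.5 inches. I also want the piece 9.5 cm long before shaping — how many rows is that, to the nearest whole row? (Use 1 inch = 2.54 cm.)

Finished = 15 − 5 = 10 cm.
10 cm × 1/2.54 = 3.94 inches.
25/4 = 6.25 sts per in; 3.94 × 6.25 = 24.61 sts.
Next multiple of 5 → 25.
9.5 cm = 3.74 inches; × 9.143 = 34.20 → 34 rows.

Cast on 25 stitches; work 34 rows.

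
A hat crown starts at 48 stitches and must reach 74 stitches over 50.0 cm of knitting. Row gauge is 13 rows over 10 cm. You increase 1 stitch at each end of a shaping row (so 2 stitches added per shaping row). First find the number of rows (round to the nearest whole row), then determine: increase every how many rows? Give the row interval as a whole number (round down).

Increase every 5th row.

Rows = 50.0 × 1.3 = 65.0 → 65 rows.
Stitches to add: 26 → 13 shaping rows (at 2 st each).
65 / 13 = 5.00 → every 5 rows.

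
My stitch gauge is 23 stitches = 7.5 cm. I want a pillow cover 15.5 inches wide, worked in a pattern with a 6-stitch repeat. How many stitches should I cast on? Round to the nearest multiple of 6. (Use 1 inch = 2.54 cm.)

120 stitches.

15.5 in = 15.5 × 2.54 = 39.37 cm.
23 / 7.5 = 3.067 sts/cm.
39.37 × 3.067 = 120.73 sts.
→ 120.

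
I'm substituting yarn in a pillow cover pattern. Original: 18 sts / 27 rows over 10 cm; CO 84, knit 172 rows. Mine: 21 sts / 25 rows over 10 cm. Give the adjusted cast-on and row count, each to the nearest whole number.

Cast on 98 stitches; work 159 rows.

Stitches: 84 × 21/18 = 98.00 → 98.
Rows: 172 × 25/27 = 159.26 → 159.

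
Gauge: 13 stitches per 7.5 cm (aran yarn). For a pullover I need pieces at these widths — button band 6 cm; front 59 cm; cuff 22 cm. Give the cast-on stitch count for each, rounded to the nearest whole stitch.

Rate = 13/7.5 = 1.733 sts per cm.
button band: 6 × 1.733 = 10.40 → 10.
front: 59 × 1.733 = 102.27 → 102.
cuff: 22 × 1.733 = 38.13 → 38.

button band 10; front 102; cuff 38.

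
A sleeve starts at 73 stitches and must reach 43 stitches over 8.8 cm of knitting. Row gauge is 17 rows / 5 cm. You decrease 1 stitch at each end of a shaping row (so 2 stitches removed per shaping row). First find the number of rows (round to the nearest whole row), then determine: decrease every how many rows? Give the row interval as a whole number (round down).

Decrease every 2nd row.

Rows = 8.8 × 3.4 = 29.9 → 30 rows.
Stitches to remove: 30 → 15 shaping rows (at 2 st each).
30 / 15 = 2.00 → every 2 rows.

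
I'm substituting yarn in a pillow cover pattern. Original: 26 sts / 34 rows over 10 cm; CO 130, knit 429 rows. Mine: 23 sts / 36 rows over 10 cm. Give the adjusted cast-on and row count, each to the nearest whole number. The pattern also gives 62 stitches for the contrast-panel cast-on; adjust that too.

Cast on 115 stitches; work 454 rows; contrast-panel cast-on 55 stitches.

Stitches: 130 × 23/26 = 115.00 → 115.
Rows: 429 × 36/34 = 454.24 → 454.
contrast-panel cast-on: 62 × 23/26 = 54.85 → 55.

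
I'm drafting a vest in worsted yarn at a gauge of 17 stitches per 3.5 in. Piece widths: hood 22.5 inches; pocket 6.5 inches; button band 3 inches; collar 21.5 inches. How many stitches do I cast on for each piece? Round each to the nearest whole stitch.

Rate = 17/3.5 = 4.857 sts per in.
hood: 22.5 × 4.857 = 109.29 → 109.
pocket: 6.5 × 4.857 = 31.57 → 32.
button band: 3 × 4.857 = 14.57 → 15.
collar: 21.5 × 4.857 = 104.43 → 104.

hood 109; pocket 32; button band 15; collar 104.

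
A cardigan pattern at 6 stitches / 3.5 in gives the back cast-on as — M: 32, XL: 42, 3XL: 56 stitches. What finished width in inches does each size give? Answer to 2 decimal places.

6/3.5 = 1.714 sts per in.
M: 32 / 1.714 = 18.667 → 18.67 in.
XL: 42 / 1.714 = 24.500 → 24.50 in.
3XL: 56 / 1.714 = 32.667 → 32.67 in.

M 18.67 inches; XL 24.50 inches; 3XL 32.67 inches.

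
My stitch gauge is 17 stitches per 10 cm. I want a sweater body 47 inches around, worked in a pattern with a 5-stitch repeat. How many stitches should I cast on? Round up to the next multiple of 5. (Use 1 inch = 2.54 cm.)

Cast on 205 stitches.

47 in = 47 × 2.54 = 119.38 cm.
17 / 10 = 1.7 sts/cm.
119.38 × 1.7 = 202.95 sts.
→ 205.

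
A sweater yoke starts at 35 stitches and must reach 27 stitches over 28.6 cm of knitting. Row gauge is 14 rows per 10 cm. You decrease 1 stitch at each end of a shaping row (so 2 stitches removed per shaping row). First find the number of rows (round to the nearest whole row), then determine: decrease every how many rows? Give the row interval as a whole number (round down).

Decrease every 10th row.

Rows = 28.6 × 1.4 = 40.0 → 40 rows.
Stitches to remove: 8 → 4 shaping rows (at 2 st each).
40 / 4 = 10.00 → every 10 rows.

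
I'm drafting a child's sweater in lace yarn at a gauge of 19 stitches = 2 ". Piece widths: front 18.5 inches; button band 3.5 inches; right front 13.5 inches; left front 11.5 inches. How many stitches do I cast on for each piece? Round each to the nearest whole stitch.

front 176; button band 33; right front 128; left front 109.

Rate = 19/2 = 9.5 sts per in.
front: 18.5 × 9.5 = 175.75 → 176.
button band: 3.5 × 9.5 = 33.25 → 33.
right front: 13.5 × 9.5 = 128.25 → 128.
left front: 11.5 × 9.5 = 109.25 → 109.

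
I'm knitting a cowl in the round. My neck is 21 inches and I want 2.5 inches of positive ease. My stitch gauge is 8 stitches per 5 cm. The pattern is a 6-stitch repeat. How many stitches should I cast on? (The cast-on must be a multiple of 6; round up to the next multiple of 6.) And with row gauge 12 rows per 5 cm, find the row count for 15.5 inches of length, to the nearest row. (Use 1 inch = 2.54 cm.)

Cast on 96 stitches; work 94 rows.

Finished = 21 + 2.5 = 23.5 inches.
23.5 inches × 2.54 = 59.69 cm.
8/5 = 1.6 sts per cm; 59.69 × 1.6 = 95.50 sts.
Next multiple of 6 → 96.
15.5 inches = 39.37 cm; × 2.4 = 94.49 → 94 rows.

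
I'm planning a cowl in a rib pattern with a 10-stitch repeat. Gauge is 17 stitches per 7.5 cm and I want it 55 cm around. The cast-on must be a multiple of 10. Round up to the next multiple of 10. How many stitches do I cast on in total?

17 / 7.5 = 2.267 sts per cm.
55 × 2.267 = 124.67 sts.
Next multiple of 10: 130.

CO 130 sts.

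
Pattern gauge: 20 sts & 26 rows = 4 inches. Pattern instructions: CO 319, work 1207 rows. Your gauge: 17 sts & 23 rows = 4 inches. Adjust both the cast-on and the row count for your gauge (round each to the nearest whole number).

Stitches: 319 × 17/20 = 271.15 → 271.
Rows: 1207 × 23/26 = 1067.73 → 1068.

Cast on 271 stitches; work 1068 rows.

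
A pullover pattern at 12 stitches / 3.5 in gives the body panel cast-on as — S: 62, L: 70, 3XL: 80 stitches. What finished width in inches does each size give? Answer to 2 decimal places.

12/3.5 = 3.429 sts per in.
S: 62 / 3.429 = 18.083 → 18.08 in.
L: 70 / 3.429 = 20.417 → 20.42 in.
3XL: 80 / 3.429 = 23.333 → 23.33 in.

S 18.08 inches; L 20.42 inches; 3XL 23.33 inches.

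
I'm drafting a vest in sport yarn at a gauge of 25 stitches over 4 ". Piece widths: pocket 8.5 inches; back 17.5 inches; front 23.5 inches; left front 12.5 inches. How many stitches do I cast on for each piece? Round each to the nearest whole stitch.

Rate = 25/4 = 6.25 sts per in.
pocket: 8.5 × 6.25 = 53.12 → 53.
back: 17.5 × 6.25 = 109.38 → 109.
front: 23.5 × 6.25 = 146.88 → 147.
left front: 12.5 × 6.25 = 78.12 → 78.

pocket 53; back 109; front 147; left front 78.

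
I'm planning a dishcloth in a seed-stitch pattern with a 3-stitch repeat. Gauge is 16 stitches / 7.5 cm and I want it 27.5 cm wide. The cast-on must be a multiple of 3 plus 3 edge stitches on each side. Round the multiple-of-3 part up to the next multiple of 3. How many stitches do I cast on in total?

16 / 7.5 = 2.133 sts per cm.
27.5 × 2.133 = 58.67 sts.
Less 6 edge sts → 52.67 for the repeat.
Next multiple of 3: 54.
Add back 6 edge sts → 60.

CO 60 sts.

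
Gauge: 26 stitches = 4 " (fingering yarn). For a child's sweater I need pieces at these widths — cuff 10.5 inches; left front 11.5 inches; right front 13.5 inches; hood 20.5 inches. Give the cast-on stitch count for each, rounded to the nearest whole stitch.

Rate = 26/4 = 6.5 sts per in.
cuff: 10.5 × 6.5 = 68.25 → 68.
left front: 11.5 × 6.5 = 74.75 → 75.
right front: 13.5 × 6.5 = 87.75 → 88.
hood: 20.5 × 6.5 = 133.25 → 133.

cuff 68; left front 75; right front 88; hood 133.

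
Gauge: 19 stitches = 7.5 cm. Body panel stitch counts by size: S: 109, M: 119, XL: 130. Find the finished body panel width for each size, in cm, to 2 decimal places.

S 43.03 cm; M 46.97 cm; XL 51.32 cm.

19/7.5 = 2.533 sts per cm.
S: 109 / 2.533 = 43.026 → 43.03 cm.
M: 119 / 2.533 = 46.974 → 46.97 cm.
XL: 130 / 2.533 = 51.316 → 51.32 cm.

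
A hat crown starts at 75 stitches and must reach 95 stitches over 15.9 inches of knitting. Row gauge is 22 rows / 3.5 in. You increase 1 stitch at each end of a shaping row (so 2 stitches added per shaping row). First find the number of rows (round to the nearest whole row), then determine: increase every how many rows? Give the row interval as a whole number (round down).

Rows = 15.9 × 6.286 = 99.9 → 100 rows.
Stitches to add: 20 → 10 shaping rows (at 2 st each).
100 / 10 = 10.00 → every 10 rows.

Increase every 10th row.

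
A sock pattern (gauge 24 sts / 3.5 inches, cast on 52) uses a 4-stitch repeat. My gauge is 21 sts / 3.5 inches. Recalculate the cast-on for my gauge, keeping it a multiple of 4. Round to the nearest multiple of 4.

52 × 21 / 24 = 45.50.
Nearest multiple of 4: 44.

44 stitches.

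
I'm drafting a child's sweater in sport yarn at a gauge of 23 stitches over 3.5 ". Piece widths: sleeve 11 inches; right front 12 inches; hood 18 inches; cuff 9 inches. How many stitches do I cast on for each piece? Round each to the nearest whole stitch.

Rate = 23/3.5 = 6.571 sts per in.
sleeve: 11 × 6.571 = 72.29 → 72.
right front: 12 × 6.571 = 78.86 → 79.
hood: 18 × 6.571 = 118.29 → 118.
cuff: 9 × 6.571 = 59.14 → 59.

sleeve 72; right front 79; hood 118; cuff 59.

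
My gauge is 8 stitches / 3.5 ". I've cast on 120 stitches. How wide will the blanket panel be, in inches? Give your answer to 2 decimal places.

52.50 inches.

8 stitches / 3.5 inch = 2.286 stitches per inch.
120 / 2.286 = 52.500 inches.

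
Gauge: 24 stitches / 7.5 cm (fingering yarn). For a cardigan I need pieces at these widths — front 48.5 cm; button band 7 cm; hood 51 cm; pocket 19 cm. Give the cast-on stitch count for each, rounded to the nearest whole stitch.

front 155; button band 22; hood 163; pocket 61.

Rate = 24/7.5 = 3.2 sts per cm.
front: 48.5 × 3.2 = 155.20 → 155.
button band: 7 × 3.2 = 22.40 → 22.
hood: 51 × 3.2 = 163.20 → 163.
pocket: 19 × 3.2 = 60.80 → 61.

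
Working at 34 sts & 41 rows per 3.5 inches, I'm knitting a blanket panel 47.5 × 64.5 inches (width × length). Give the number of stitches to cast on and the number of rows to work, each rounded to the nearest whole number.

Stitch gauge = 34/3.5 = 9.714 sts/in; 47.5 × 9.714 = 461.43 → 461 sts.
Row gauge = 41/3.5 = 11.714 rows/in; 64.5 × 11.714 = 755.57 → 756 rows.

Cast on 461 stitches and work 756 rows.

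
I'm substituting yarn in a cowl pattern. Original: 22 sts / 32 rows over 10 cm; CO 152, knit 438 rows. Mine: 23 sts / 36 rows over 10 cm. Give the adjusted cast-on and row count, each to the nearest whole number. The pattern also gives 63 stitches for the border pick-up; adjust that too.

Cast on 159 stitches; work 493 rows; border pick-up 66 stitches.

Stitches: 152 × 23/22 = 158.91 → 159.
Rows: 438 × 36/32 = 492.75 → 493.
border pick-up: 63 × 23/22 = 65.86 → 66.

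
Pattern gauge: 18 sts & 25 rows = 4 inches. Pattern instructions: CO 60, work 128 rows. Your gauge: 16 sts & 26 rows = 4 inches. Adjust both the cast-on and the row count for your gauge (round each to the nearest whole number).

Cast on 53 stitches; work 133 rows.

Stitches: 60 × 16/18 = 53.33 → 53.
Rows: 128 × 26/25 = 133.12 → 133.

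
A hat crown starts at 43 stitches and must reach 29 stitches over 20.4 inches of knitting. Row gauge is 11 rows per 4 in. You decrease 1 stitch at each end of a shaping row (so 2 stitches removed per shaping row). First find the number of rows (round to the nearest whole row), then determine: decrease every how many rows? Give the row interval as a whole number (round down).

Decrease every 8th row.

Rows = 20.4 × 2.75 = 56.1 → 56 rows.
Stitches to remove: 14 → 7 shaping rows (at 2 st each).
56 / 7 = 8.00 → every 8 rows.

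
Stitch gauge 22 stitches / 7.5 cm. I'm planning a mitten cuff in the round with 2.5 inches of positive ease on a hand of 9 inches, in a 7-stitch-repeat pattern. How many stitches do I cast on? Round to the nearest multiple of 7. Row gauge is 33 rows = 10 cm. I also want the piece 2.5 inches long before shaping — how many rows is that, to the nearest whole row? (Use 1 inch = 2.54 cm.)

Cast on 84 stitches; work 21 rows.

Finished = 9 + 2.5 = 11.5 inches.
11.5 inches × 2.54 = 29.21 cm.
22/7.5 = 2.933 sts per cm; 29.21 × 2.933 = 85.68 sts.
Nearest multiple of 7 → 84.
2.5 inches = 6.35 cm; × 3.3 = 20.95 → 21 rows.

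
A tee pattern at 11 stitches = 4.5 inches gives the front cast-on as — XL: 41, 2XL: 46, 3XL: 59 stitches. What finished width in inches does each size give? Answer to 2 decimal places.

XL 16.77 inches; 2XL 18.82 inches; 3XL 24.14 inches.

11/4.5 = 2.444 sts per in.
XL: 41 / 2.444 = 16.773 → 16.77 in.
2XL: 46 / 2.444 = 18.818 → 18.82 in.
3XL: 59 / 2.444 = 24.136 → 24.14 in.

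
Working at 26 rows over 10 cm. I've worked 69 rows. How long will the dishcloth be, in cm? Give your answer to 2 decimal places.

26 rows / 10 cm = 2.6 rows per cm.
69 / 2.6 = 26.538 cm.

26.54 cm.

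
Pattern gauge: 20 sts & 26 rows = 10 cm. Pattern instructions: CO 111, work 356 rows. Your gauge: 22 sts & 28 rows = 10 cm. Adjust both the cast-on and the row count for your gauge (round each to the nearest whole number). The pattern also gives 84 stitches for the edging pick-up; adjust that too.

Cast on 122 stitches; work 383 rows; edging pick-up 92 stitches.

Stitches: 111 × 22/20 = 122.10 → 122.
Rows: 356 × 28/26 = 383.38 → 383.
edging pick-up: 84 × 22/20 = 92.40 → 92.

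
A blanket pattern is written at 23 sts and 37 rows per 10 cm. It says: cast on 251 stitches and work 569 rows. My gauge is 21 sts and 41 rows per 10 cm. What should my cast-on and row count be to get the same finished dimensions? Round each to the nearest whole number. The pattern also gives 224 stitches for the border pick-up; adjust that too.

Cast on 229 stitches; work 631 rows; border pick-up 205 stitches.

Stitches: 251 × 21/23 = 229.17 → 229.
Rows: 569 × 41/37 = 630.51 → 631.
border pick-up: 224 × 21/23 = 204.52 → 205.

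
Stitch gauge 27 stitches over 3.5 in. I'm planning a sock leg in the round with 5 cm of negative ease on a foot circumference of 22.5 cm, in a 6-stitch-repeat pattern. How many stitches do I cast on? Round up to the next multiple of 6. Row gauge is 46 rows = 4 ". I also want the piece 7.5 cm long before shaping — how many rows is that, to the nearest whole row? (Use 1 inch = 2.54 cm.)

Finished = 22.5 − 5 = 17.5 cm.
17.5 cm × 1/2.54 = 6.89 inches.
27/3.5 = 7.714 sts per in; 6.89 × 7.714 = 53.15 sts.
Next multiple of 6 → 54.
7.5 cm = 2.95 inches; × 11.5 = 33.96 → 34 rows.

Cast on 54 stitches; work 34 rows.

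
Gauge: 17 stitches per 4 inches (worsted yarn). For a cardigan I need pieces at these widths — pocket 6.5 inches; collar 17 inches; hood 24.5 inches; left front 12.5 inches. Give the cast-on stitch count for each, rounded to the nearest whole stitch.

pocket 28; collar 72; hood 104; left front 53.

Rate = 17/4 = 4.25 sts per in.
pocket: 6.5 × 4.25 = 27.62 → 28.
collar: 17 × 4.25 = 72.25 → 72.
hood: 24.5 × 4.25 = 104.12 → 104.
left front: 12.5 × 4.25 = 53.12 → 53.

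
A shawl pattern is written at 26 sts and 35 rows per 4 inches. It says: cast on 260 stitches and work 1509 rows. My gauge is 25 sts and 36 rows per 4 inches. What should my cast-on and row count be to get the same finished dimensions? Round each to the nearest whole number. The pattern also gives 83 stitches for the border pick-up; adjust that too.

Cast on 250 stitches; work 1552 rows; border pick-up 80 stitches.

Stitches: 260 × 25/26 = 250.00 → 250.
Rows: 1509 × 36/35 = 1552.11 → 1552.
border pick-up: 83 × 25/26 = 79.81 → 80.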